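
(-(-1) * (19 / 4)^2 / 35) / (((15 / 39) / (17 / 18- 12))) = -933907 / 50400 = -18.53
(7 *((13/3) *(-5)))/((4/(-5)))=2275/12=189.58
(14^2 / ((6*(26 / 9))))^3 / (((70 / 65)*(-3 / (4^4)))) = -19361664 / 169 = -114566.06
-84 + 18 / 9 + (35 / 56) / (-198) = -129893 / 1584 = -82.00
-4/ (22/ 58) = -116/ 11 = -10.55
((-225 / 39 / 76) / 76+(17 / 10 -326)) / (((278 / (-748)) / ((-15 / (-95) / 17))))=4017933711 / 495768520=8.10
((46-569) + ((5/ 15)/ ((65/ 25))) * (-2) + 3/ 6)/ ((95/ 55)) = -448525/ 1482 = -302.65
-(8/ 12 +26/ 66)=-35/ 33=-1.06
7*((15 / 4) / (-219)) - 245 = -71575 / 292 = -245.12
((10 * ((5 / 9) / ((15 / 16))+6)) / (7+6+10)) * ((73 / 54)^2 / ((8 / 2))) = 2371405 / 1810836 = 1.31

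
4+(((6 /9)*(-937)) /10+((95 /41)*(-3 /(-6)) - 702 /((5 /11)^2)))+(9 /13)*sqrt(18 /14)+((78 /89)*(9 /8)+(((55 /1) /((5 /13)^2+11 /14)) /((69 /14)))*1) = -3441.26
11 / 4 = 2.75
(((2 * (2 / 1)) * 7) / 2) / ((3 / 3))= 14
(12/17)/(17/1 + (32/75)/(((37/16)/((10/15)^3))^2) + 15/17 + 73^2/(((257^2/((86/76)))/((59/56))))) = 126244177207444800/3216641675517934387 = 0.04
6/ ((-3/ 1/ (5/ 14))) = -5/ 7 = -0.71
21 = 21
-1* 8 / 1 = -8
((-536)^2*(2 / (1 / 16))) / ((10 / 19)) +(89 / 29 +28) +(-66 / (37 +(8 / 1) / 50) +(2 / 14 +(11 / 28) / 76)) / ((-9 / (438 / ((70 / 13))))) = 715305553447351 / 40950320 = 17467642.58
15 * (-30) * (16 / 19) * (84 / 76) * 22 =-3326400 / 361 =-9214.40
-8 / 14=-4 / 7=-0.57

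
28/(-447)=-28/447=-0.06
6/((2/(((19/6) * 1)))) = 9.50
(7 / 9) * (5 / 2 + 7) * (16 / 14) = 76 / 9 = 8.44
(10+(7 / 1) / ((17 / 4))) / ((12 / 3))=99 / 34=2.91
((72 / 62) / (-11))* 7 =-0.74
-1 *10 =-10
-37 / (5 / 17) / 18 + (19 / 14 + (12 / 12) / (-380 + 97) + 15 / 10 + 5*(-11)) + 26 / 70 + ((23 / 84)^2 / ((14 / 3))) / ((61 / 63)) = -71558701379 / 1218077280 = -58.75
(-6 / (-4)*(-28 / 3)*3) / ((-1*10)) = 21 / 5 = 4.20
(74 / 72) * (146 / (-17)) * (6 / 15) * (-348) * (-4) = -4914.76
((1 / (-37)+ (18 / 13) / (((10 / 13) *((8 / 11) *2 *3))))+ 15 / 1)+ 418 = 1282821 / 2960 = 433.39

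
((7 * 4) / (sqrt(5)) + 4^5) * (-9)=-9216 - 252 * sqrt(5) / 5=-9328.70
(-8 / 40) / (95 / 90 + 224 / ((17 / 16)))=-306 / 324175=-0.00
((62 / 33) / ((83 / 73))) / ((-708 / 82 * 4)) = -92783 / 1939212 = -0.05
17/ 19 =0.89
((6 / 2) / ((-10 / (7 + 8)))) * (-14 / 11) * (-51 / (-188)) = 3213 / 2068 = 1.55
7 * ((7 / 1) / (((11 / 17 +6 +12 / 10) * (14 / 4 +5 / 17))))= 141610 / 86043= 1.65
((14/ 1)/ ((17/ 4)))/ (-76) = -14/ 323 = -0.04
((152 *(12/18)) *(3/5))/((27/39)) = 3952/45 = 87.82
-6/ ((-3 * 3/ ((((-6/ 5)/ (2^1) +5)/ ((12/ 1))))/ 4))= 44/ 45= 0.98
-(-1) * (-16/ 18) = -8/ 9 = -0.89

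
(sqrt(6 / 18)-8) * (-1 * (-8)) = -64 + 8 * sqrt(3) / 3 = -59.38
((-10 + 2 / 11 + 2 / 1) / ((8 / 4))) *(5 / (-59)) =215 / 649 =0.33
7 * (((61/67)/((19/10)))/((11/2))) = 0.61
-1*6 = -6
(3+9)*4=48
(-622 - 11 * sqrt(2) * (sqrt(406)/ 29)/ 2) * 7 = -4354 - 77 * sqrt(203)/ 29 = -4391.83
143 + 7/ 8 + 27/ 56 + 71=3015/ 14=215.36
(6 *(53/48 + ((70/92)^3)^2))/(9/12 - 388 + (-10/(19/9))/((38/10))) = -13320324328823/664372042673768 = -0.02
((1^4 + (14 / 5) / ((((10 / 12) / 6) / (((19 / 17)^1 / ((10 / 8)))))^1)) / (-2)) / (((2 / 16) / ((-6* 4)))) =3881184 / 2125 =1826.44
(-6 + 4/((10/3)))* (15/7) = -72/7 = -10.29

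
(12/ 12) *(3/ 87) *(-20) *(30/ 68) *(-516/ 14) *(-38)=-1470600/ 3451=-426.14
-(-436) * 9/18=218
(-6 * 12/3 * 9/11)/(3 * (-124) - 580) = 27/1309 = 0.02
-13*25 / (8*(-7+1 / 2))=25 / 4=6.25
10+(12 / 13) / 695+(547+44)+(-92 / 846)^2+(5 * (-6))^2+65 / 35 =1502.87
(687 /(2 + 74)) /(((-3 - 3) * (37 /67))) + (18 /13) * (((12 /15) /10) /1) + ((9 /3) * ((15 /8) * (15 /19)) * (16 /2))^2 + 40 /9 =395051187119 /312553800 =1263.95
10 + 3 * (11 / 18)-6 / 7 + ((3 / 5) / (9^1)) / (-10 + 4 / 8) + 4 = 19909 / 1330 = 14.97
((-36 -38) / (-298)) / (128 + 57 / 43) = 1591 / 828589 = 0.00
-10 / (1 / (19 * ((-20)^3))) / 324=380000 / 81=4691.36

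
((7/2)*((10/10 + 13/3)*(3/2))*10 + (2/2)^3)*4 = 1124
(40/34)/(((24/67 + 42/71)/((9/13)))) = 47570/55471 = 0.86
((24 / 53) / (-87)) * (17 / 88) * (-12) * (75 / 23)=15300 / 388861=0.04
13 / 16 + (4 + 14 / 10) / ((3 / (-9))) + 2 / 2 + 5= -751 / 80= -9.39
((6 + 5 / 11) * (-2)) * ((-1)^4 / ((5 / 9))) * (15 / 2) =-1917 / 11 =-174.27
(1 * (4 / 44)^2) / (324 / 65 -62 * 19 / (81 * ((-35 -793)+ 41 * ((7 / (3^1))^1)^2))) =3184155 / 1929751318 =0.00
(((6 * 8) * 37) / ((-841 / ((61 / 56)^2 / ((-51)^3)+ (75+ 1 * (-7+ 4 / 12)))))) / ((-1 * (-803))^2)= -1051770185843 / 4699724837038308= -0.00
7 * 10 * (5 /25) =14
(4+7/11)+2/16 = 419/88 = 4.76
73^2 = 5329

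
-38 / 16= -19 / 8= -2.38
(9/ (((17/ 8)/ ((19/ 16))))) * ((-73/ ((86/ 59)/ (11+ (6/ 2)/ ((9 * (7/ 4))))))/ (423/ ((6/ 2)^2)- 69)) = 57692265/ 450296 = 128.12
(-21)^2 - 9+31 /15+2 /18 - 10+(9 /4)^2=309053 /720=429.24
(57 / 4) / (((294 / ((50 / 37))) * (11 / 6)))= 1425 / 39886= 0.04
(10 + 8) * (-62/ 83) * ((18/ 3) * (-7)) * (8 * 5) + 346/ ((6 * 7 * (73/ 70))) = 410742310/ 18177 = 22596.82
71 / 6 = 11.83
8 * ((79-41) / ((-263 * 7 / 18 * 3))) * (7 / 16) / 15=-38 / 1315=-0.03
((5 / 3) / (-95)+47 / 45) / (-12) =-439 / 5130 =-0.09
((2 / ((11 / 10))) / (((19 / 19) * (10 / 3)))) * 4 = 24 / 11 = 2.18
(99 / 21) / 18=11 / 42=0.26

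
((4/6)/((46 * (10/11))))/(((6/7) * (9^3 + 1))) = 77/3022200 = 0.00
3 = 3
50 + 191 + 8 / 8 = 242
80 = 80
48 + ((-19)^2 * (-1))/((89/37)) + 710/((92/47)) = 1067055/4094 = 260.64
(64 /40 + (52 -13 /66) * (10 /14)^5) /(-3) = -62295971 /16638930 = -3.74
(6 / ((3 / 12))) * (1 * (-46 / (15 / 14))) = -5152 / 5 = -1030.40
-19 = -19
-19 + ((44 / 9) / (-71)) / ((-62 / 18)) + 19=44 / 2201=0.02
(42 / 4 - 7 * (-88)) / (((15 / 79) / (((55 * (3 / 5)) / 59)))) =1088857 / 590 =1845.52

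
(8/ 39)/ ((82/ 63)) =84/ 533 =0.16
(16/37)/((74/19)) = 152/1369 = 0.11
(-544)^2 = 295936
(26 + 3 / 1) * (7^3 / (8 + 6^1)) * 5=7105 / 2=3552.50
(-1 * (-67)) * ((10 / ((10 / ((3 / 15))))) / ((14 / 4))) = 134 / 35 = 3.83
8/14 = 4/7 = 0.57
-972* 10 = -9720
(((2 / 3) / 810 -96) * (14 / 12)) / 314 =-816473 / 2289060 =-0.36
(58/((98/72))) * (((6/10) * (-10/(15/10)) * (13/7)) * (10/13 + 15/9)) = -264480/343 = -771.08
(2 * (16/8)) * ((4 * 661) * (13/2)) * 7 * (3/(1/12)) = 17323488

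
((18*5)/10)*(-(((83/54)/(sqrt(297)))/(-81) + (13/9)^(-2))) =-729/169 + 83*sqrt(33)/48114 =-4.30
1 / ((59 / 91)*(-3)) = -91 / 177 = -0.51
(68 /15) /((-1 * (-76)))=17 /285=0.06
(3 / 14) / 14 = 3 / 196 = 0.02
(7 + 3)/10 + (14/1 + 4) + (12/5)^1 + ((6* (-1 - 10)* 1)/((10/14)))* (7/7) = -71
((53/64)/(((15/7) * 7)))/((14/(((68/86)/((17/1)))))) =53/288960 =0.00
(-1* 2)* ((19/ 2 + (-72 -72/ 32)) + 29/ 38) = 4863/ 38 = 127.97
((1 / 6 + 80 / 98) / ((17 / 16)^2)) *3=128 / 49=2.61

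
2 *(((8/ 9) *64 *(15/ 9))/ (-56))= -640/ 189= -3.39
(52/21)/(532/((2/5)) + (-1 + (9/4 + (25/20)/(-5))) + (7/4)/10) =2080/1118187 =0.00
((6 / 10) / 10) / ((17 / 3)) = 9 / 850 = 0.01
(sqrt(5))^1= sqrt(5)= 2.24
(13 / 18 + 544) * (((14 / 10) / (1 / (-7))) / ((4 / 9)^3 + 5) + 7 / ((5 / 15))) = 10389.93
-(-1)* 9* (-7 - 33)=-360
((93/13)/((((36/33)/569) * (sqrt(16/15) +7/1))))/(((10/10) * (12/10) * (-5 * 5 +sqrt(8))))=-4850725/(104 * (25- 2 * sqrt(2)) * (4 * sqrt(15) +105))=-17.46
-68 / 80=-17 / 20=-0.85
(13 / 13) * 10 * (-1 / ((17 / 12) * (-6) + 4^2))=-1.33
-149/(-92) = 149/92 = 1.62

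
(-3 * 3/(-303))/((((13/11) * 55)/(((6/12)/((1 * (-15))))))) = -1/65650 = -0.00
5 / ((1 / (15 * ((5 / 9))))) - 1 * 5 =110 / 3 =36.67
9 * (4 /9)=4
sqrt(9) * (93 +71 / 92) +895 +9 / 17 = 1840585 / 1564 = 1176.84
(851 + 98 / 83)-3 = 70482 / 83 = 849.18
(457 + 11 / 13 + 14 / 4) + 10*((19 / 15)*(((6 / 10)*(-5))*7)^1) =5079 / 26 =195.35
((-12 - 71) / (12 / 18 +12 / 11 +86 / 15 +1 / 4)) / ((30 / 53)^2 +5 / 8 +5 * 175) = -82067744 / 6704453847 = -0.01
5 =5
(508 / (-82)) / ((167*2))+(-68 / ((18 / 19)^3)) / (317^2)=-19405526915 / 1003174250814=-0.02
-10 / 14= -5 / 7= -0.71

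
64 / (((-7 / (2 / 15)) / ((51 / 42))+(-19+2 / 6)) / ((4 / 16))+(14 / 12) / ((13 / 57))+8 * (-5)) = -84864 / 374585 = -0.23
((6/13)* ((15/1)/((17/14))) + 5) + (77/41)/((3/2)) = 324929/27183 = 11.95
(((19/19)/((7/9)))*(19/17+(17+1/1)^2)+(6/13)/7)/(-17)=-646761/26299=-24.59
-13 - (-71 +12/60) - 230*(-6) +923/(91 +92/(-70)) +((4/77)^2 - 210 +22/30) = 1238.83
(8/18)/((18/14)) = 28/81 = 0.35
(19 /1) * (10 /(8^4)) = 0.05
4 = 4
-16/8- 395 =-397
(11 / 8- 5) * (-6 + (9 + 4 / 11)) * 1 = -1073 / 88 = -12.19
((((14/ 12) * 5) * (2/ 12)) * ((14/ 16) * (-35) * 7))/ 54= -60025/ 15552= -3.86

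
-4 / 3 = -1.33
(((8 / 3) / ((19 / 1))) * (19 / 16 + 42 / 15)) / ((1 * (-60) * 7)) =-0.00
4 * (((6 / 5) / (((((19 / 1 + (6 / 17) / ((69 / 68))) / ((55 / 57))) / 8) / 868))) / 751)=14054656 / 6349705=2.21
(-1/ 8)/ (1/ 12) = -3/ 2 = -1.50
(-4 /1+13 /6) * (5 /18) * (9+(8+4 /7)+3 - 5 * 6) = 605 /126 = 4.80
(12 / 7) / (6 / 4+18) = 8 / 91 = 0.09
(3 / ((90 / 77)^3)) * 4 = 456533 / 60750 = 7.51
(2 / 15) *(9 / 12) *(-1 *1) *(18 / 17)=-9 / 85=-0.11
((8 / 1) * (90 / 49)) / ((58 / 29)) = 360 / 49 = 7.35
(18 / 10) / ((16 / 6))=27 / 40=0.68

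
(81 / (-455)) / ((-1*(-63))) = -9 / 3185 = -0.00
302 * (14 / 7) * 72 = 43488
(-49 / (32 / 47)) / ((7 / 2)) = -329 / 16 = -20.56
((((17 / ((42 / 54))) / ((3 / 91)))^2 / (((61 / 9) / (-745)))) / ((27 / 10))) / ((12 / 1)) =-181932725 / 122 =-1491251.84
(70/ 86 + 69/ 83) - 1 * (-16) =62976/ 3569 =17.65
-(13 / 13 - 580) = 579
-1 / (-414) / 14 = 1 / 5796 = 0.00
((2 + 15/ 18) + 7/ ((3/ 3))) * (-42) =-413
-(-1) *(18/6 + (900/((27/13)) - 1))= 1306/3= 435.33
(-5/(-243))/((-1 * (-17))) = 5/4131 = 0.00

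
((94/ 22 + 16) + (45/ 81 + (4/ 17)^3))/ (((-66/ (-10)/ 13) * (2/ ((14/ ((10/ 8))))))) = 3689846888/ 16050771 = 229.89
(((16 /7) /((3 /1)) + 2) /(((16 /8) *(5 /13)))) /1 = 377 /105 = 3.59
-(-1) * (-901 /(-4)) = 901 /4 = 225.25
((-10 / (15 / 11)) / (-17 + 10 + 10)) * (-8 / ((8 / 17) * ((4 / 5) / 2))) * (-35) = -32725 / 9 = -3636.11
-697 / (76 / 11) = -7667 / 76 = -100.88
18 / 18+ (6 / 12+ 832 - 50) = 1567 / 2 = 783.50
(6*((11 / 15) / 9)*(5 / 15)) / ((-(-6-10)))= 11 / 1080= 0.01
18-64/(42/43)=-998/21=-47.52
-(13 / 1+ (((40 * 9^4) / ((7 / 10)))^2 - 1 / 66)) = -454573373801993 / 3234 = -140560721645.64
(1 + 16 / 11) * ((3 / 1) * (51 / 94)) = 4131 / 1034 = 4.00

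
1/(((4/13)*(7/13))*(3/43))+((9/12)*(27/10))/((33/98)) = 106867/1155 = 92.53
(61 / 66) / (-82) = -61 / 5412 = -0.01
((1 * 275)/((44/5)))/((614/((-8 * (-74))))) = 30.13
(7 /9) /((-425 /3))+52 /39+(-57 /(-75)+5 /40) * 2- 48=-229001 /5100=-44.90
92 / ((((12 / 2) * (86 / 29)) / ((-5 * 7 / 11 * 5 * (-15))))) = 583625 / 473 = 1233.88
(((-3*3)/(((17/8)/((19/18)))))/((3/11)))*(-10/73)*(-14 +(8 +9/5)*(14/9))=93632/33507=2.79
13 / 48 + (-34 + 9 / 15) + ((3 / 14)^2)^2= -1193071 / 36015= -33.13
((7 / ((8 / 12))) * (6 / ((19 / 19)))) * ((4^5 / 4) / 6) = 2688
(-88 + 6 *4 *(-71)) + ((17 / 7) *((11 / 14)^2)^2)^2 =-129524135712639 / 72313663744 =-1791.14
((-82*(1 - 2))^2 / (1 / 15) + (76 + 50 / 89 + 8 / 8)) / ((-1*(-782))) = 8983443 / 69598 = 129.08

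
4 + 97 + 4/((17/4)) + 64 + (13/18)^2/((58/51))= 17719585/106488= 166.40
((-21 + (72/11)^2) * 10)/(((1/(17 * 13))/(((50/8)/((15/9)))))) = 43807725/242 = 181023.66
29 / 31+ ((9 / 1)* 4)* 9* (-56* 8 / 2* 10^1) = -22498531 / 31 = -725759.06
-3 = -3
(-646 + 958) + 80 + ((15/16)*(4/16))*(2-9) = 24983/64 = 390.36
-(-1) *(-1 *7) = -7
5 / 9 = 0.56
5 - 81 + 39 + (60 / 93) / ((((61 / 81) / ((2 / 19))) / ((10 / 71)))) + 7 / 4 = -359555619 / 10203836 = -35.24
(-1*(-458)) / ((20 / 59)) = 1351.10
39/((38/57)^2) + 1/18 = 3161/36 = 87.81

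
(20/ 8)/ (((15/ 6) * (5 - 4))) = 1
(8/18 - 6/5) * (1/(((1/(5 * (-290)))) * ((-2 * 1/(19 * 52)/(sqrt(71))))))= -4560269.71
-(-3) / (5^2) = 3 / 25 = 0.12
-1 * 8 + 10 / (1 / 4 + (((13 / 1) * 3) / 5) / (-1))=-1408 / 151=-9.32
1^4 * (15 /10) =3 /2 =1.50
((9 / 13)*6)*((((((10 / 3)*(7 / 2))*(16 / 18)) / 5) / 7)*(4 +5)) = 144 / 13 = 11.08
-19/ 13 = -1.46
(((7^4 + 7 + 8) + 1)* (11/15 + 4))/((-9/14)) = -2402498/135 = -17796.28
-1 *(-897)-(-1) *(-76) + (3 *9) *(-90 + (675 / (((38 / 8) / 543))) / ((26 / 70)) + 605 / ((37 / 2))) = 5608441.99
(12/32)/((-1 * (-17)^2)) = -3/2312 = -0.00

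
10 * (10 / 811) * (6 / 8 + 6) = 675 / 811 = 0.83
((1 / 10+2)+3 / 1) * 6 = 153 / 5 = 30.60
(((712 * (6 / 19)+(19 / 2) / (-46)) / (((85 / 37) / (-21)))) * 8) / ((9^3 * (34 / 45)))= -101699717 / 3409911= -29.82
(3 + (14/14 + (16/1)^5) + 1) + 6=1048587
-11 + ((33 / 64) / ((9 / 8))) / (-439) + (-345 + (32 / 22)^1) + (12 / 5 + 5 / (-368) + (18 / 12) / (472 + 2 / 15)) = -33239801568533 / 94389179280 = -352.16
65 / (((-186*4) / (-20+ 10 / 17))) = 3575 / 2108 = 1.70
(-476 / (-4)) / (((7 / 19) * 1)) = 323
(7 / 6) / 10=7 / 60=0.12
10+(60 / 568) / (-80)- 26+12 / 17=-15.30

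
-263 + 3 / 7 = -1838 / 7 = -262.57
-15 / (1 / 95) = -1425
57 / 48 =19 / 16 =1.19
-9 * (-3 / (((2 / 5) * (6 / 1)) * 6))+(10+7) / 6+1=5.71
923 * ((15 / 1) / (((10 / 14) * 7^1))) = 2769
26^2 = 676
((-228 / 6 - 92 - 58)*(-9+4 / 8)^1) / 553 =1598 / 553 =2.89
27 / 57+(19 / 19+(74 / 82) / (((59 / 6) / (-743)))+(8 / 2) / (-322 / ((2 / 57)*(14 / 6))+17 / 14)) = -168783864706 / 2529923245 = -66.72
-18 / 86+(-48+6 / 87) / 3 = -60553 / 3741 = -16.19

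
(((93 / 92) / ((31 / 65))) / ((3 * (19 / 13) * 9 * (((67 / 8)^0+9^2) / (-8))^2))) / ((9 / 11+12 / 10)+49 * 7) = 46475 / 31364353512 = 0.00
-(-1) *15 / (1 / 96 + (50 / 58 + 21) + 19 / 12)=13920 / 21767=0.64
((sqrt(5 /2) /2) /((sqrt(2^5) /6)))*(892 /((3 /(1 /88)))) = 223*sqrt(5) /176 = 2.83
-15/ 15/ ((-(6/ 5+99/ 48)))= 80/ 261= 0.31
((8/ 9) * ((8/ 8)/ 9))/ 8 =1/ 81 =0.01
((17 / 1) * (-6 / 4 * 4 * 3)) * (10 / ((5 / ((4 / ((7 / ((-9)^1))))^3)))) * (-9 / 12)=-21415104 / 343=-62434.71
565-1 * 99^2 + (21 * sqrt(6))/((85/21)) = -9236 + 441 * sqrt(6)/85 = -9223.29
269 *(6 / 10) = 807 / 5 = 161.40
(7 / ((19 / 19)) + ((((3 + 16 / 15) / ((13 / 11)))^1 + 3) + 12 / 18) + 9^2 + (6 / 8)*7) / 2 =26093 / 520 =50.18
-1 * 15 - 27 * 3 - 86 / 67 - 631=-48795 / 67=-728.28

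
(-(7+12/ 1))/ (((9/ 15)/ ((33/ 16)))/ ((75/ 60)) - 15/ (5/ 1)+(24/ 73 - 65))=381425/ 1353828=0.28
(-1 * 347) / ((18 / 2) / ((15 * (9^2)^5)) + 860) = -2016523645245 / 4997724308101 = -0.40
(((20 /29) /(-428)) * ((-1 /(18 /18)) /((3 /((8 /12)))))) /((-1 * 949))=-10 /26502723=-0.00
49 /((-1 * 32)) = -49 /32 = -1.53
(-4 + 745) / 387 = 1.91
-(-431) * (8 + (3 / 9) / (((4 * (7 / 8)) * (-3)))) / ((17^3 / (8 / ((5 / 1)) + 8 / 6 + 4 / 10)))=2163620 / 928557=2.33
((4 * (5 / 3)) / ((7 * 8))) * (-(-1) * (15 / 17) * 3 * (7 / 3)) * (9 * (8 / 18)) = 50 / 17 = 2.94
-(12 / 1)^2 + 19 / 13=-1853 / 13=-142.54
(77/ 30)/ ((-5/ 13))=-1001/ 150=-6.67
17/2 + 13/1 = 43/2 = 21.50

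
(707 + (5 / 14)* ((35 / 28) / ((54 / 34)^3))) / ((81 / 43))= 33514722923 / 89282088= 375.38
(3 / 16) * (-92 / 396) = -23 / 528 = -0.04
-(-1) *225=225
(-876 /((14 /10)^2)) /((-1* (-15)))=-1460 /49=-29.80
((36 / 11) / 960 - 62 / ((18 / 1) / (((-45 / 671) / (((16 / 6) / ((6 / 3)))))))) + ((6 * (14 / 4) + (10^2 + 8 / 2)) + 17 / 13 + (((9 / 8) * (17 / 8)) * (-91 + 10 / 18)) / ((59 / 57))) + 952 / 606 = -2016854322409 / 24950571360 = -80.83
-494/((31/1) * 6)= -247/93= -2.66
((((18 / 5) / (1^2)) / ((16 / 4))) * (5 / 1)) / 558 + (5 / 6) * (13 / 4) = 2021 / 744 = 2.72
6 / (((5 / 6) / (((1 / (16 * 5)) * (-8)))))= -18 / 25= -0.72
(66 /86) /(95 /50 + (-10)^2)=330 /43817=0.01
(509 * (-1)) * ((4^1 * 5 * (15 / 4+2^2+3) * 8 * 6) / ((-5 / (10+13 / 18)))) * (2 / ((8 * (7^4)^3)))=8448382 / 41523861603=0.00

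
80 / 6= 40 / 3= 13.33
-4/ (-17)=4/ 17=0.24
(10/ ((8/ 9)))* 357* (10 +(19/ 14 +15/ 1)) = 846855/ 8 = 105856.88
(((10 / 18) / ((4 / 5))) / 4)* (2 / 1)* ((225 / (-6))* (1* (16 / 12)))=-625 / 36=-17.36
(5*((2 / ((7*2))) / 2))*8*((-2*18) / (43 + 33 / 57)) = -380 / 161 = -2.36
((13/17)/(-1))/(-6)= 13/102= 0.13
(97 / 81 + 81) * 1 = 6658 / 81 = 82.20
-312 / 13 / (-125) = 24 / 125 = 0.19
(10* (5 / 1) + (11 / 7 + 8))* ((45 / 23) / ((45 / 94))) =39198 / 161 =243.47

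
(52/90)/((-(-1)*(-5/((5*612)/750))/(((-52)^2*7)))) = -16732352/1875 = -8923.92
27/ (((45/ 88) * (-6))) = -44/ 5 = -8.80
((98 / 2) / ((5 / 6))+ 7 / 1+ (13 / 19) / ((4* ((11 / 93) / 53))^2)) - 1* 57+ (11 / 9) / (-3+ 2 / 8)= 8594.58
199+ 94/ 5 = 1089/ 5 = 217.80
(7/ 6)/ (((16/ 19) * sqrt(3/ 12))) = 133/ 48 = 2.77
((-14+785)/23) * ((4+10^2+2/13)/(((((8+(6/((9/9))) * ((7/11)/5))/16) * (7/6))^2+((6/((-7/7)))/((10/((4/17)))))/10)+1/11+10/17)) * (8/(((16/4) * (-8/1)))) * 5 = -154610801136000/38025614731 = -4065.96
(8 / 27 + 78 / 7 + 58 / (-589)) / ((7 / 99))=13887016 / 86583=160.39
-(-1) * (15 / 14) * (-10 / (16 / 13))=-975 / 112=-8.71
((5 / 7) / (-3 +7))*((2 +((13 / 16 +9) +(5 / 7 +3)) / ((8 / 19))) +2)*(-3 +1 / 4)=-1780295 / 100352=-17.74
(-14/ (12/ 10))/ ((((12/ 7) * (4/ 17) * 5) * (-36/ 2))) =833/ 2592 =0.32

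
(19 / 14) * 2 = 19 / 7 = 2.71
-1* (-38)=38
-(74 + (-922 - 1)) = 849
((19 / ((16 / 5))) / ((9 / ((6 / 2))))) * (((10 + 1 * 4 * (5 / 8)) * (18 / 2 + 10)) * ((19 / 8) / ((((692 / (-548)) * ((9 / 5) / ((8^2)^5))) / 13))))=-32023193845760000 / 4671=-6855746916240.63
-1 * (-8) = 8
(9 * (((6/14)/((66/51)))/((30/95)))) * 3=28.31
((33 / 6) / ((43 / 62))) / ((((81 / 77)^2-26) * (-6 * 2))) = 2021789 / 76157988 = 0.03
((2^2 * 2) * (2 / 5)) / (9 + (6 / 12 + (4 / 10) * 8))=0.25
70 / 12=35 / 6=5.83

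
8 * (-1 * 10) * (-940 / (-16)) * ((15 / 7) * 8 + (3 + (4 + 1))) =-827200 / 7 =-118171.43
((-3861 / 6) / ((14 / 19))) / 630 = -2717 / 1960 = -1.39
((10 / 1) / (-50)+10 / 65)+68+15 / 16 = 71647 / 1040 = 68.89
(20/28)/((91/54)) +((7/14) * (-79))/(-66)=85963/84084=1.02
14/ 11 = 1.27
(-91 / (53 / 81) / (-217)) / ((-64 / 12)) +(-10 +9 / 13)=-3221915 / 341744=-9.43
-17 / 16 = -1.06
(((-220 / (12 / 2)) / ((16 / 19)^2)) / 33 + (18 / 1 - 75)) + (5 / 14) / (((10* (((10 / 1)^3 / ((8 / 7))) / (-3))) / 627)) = -413789353 / 7056000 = -58.64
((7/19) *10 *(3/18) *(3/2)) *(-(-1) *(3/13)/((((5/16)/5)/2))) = 1680/247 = 6.80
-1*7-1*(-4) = -3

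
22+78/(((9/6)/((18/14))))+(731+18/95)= 545331/665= 820.05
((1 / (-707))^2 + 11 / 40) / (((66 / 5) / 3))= 5498379 / 87973424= 0.06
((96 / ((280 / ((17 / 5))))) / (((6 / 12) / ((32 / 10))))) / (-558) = -1088 / 81375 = -0.01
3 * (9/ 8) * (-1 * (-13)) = 351/ 8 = 43.88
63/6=21/2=10.50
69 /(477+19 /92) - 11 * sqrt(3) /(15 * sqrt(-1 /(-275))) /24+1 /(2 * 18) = 272431 /1580508 - 11 * sqrt(33) /72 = -0.71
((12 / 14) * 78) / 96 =39 / 56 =0.70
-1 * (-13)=13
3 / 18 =1 / 6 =0.17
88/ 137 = 0.64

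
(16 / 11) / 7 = 16 / 77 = 0.21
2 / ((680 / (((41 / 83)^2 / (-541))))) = -1681 / 1267162660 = -0.00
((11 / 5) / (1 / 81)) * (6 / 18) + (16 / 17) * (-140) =-6151 / 85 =-72.36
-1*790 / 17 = -790 / 17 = -46.47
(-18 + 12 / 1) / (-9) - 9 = -25 / 3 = -8.33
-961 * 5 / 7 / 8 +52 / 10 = -80.60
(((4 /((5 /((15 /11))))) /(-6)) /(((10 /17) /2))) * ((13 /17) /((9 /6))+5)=-562 /165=-3.41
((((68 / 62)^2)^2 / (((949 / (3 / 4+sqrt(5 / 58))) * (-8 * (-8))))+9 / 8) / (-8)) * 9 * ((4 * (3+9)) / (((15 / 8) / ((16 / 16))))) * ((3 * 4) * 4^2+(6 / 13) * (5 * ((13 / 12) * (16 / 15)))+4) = -5641439055516 / 876421429 - 298671096 * sqrt(290) / 127081107205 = -6436.94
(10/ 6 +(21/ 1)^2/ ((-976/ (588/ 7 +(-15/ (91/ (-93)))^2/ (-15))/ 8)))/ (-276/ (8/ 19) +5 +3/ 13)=15175373/ 40221753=0.38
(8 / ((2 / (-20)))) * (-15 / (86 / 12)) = 7200 / 43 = 167.44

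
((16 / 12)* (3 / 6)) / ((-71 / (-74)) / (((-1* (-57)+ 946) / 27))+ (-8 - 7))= -148444 / 3334239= -0.04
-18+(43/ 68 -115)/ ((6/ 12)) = -246.74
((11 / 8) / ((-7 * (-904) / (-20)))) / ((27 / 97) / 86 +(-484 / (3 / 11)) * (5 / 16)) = 688215 / 87825815252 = 0.00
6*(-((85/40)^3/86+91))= -12035475/22016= -546.67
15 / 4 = 3.75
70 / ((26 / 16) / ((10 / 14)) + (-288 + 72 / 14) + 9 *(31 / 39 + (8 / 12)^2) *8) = -254800 / 696519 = -0.37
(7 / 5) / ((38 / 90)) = 63 / 19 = 3.32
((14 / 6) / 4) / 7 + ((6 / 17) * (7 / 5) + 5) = 5689 / 1020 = 5.58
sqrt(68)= 2 * sqrt(17)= 8.25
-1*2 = -2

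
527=527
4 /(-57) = -4 /57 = -0.07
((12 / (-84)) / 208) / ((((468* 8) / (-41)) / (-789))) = -10783 / 1817088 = -0.01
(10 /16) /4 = 0.16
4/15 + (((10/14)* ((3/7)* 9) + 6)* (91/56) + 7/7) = 91103/5880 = 15.49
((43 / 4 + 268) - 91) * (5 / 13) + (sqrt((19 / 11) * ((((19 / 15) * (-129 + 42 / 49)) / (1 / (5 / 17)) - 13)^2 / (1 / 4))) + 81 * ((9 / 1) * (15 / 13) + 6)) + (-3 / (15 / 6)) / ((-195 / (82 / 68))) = 14456 * sqrt(209) / 1309 + 30926139 / 22100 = 1559.03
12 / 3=4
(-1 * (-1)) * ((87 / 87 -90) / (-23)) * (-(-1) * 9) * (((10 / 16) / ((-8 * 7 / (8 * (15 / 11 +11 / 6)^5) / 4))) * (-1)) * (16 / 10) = 37222220982539 / 5600709576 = 6645.98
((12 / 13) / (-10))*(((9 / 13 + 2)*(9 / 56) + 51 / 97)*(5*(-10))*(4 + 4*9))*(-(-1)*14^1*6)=243658800 / 16393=14863.59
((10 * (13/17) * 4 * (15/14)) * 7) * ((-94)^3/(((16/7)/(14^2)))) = -277768054200/17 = -16339297305.88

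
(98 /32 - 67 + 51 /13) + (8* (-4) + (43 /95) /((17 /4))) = -30873709 /335920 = -91.91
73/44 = 1.66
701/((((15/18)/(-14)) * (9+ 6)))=-19628/25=-785.12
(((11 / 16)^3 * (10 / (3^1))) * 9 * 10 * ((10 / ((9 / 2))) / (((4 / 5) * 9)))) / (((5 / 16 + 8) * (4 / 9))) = 831875 / 102144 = 8.14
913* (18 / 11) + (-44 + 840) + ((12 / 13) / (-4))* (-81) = 30013 / 13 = 2308.69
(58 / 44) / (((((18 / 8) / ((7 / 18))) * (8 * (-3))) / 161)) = -32683 / 21384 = -1.53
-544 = -544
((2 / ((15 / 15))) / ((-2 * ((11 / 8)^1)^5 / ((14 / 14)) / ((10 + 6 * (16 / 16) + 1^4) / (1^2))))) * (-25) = 13926400 / 161051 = 86.47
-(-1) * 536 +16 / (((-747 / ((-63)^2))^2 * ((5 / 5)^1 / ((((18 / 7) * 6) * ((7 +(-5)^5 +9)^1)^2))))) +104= 464049517319104 / 6889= 67360940240.83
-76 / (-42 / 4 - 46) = 152 / 113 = 1.35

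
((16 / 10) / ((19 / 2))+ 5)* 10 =982 / 19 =51.68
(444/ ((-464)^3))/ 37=-3/ 24974336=-0.00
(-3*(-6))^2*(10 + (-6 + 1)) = 1620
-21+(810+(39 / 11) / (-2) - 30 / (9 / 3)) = 17099 / 22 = 777.23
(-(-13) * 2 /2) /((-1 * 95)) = -13 /95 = -0.14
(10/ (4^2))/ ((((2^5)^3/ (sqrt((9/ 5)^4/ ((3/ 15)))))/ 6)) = 243*sqrt(5)/ 655360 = 0.00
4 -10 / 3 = 2 / 3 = 0.67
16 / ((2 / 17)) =136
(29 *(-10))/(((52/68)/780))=-295800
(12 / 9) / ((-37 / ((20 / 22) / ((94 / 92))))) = -1840 / 57387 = -0.03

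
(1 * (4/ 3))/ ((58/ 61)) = 122/ 87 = 1.40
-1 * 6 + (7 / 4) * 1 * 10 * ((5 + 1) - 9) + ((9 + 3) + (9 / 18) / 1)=-46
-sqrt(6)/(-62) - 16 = -16 + sqrt(6)/62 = -15.96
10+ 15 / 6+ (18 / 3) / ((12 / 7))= 16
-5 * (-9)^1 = 45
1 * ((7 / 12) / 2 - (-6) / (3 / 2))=4.29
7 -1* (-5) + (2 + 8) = 22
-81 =-81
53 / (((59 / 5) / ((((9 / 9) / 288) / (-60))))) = -53 / 203904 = -0.00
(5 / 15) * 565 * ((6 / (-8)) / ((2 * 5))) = -113 / 8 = -14.12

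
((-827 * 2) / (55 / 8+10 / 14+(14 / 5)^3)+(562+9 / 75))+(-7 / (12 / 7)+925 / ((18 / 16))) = 246459919837 / 186110100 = 1324.27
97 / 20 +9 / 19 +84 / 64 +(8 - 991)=-1484073 / 1520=-976.36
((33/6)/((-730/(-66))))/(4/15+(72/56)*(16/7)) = 0.16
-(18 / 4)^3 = -729 / 8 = -91.12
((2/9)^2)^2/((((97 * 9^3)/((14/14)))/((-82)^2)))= 107584/463947993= 0.00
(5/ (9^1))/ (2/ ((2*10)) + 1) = 50/ 99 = 0.51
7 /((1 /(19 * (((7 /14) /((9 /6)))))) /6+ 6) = 266 /229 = 1.16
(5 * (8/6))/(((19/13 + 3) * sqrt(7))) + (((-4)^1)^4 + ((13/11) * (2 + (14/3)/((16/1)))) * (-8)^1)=130 * sqrt(7)/609 + 703/3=234.90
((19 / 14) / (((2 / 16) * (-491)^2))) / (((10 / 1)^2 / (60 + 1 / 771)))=878959 / 32527853925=0.00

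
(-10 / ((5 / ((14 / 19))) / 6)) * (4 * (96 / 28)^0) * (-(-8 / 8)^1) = -672 / 19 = -35.37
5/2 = 2.50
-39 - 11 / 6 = -245 / 6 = -40.83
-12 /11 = -1.09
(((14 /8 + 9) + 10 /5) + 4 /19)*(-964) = -237385 /19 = -12493.95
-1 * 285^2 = -81225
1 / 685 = 0.00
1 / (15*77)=1 / 1155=0.00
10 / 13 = 0.77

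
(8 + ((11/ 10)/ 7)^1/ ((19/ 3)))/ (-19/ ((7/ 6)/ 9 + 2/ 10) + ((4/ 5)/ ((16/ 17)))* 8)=-949897/ 6017984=-0.16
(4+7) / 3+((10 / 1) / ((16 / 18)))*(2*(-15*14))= -14164 / 3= -4721.33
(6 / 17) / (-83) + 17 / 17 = 1405 / 1411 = 1.00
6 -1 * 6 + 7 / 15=7 / 15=0.47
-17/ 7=-2.43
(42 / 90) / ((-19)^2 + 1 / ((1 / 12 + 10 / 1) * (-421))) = 356587 / 275845335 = 0.00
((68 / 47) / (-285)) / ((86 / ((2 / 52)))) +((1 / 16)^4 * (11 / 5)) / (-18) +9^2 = 81.00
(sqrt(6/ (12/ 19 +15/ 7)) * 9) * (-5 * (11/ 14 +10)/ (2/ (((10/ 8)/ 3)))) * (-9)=33975 * sqrt(32718)/ 4592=1338.29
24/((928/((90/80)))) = 27/928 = 0.03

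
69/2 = 34.50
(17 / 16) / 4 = 17 / 64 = 0.27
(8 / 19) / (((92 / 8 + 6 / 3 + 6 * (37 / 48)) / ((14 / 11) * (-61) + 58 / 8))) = -2608 / 1595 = -1.64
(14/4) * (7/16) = 49/32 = 1.53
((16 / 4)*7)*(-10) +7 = -273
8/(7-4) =8/3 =2.67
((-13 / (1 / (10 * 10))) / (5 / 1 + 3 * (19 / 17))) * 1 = -11050 / 71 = -155.63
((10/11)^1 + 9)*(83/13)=9047/143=63.27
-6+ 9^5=59043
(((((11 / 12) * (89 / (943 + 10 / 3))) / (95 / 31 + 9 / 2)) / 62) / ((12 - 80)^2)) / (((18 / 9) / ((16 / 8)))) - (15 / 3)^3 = -3078407191021 / 24627257536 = -125.00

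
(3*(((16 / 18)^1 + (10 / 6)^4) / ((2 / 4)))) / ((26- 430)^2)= 697 / 2203416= 0.00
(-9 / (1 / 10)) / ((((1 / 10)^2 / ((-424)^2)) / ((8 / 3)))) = -4314624000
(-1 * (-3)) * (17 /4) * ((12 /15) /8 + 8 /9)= 1513 /120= 12.61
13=13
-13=-13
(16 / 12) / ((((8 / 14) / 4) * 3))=28 / 9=3.11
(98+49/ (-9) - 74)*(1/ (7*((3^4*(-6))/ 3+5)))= -167/ 9891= -0.02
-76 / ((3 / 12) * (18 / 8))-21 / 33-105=-240.75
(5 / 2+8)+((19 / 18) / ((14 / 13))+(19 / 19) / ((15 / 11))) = 12.21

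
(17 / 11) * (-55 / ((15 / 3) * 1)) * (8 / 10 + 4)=-408 / 5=-81.60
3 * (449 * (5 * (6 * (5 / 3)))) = 67350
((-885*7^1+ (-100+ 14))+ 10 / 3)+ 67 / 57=-357760 / 57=-6276.49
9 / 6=3 / 2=1.50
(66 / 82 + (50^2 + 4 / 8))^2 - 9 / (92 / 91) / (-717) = 115626320892033 / 18480914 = 6256526.11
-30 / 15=-2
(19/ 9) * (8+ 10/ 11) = 1862/ 99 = 18.81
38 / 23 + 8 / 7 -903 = -900.20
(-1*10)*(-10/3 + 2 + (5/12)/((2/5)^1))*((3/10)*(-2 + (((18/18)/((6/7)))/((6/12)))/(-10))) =-469/240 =-1.95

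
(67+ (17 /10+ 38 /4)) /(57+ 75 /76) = 29716 /22035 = 1.35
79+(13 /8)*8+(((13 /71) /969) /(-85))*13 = 92.00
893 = 893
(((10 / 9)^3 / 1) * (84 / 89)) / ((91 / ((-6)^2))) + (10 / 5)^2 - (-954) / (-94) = -8276071 / 1468233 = -5.64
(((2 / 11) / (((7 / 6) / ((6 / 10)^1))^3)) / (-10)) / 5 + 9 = 106109793 / 11790625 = 9.00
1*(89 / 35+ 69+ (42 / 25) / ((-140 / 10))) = 12499 / 175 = 71.42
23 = 23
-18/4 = -9/2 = -4.50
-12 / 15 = -4 / 5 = -0.80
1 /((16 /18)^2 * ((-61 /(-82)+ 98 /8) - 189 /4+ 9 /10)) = -16605 /437632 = -0.04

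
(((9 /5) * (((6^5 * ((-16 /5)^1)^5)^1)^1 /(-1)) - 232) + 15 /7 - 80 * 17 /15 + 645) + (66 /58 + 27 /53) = 2368765083720418 /504328125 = 4696872.86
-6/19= -0.32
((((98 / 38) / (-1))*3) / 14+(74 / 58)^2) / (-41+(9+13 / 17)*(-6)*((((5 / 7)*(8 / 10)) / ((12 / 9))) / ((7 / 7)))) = -4088959 / 251413586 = -0.02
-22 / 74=-11 / 37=-0.30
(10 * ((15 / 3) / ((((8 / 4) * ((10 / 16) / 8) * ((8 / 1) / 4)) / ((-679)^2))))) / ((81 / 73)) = 5384958880 / 81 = 66480973.83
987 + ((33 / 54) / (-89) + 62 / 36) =263987 / 267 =988.72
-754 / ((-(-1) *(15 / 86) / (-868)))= 56284592 / 15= 3752306.13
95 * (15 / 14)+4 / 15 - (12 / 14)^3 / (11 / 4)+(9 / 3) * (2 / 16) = 46271341 / 452760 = 102.20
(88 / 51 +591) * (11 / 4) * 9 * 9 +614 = 9019765 / 68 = 132643.60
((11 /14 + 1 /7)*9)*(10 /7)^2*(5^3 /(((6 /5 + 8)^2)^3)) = 0.00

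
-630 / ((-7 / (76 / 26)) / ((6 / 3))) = 6840 / 13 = 526.15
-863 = -863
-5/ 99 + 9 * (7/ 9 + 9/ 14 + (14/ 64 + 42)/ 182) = 8546557/ 576576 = 14.82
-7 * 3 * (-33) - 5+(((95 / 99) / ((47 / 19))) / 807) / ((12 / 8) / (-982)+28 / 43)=141734326529284 / 206008973973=688.00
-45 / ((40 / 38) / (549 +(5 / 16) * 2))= -751887 / 32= -23496.47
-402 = -402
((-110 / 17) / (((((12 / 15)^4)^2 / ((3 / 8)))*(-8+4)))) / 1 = 64453125 / 17825792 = 3.62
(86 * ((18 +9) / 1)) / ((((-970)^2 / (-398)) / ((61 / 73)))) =-14093379 / 17171425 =-0.82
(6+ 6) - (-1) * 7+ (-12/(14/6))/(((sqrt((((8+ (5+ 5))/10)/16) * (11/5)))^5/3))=19 - 12800000 * sqrt(11)/83853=-487.28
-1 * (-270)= 270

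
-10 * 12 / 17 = -120 / 17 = -7.06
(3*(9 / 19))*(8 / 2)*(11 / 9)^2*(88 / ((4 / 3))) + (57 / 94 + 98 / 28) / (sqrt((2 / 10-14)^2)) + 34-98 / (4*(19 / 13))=71223763 / 123234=577.96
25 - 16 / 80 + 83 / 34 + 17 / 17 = 4801 / 170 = 28.24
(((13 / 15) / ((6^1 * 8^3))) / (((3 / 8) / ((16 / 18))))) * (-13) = -169 / 19440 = -0.01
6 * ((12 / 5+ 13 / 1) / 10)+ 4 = 331 / 25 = 13.24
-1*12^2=-144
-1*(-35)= 35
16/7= 2.29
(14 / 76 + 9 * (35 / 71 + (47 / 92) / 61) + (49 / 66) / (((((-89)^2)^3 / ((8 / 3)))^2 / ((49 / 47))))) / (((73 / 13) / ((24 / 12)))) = 1593508360512598133973789618736508711 / 952701531753004242650036494890847218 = 1.67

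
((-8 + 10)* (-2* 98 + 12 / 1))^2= 135424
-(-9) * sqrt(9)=27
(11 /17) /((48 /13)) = 0.18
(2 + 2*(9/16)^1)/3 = 25/24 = 1.04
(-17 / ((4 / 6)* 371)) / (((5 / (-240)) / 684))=837216 / 371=2256.65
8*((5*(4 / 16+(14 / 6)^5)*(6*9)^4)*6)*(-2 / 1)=-283313427840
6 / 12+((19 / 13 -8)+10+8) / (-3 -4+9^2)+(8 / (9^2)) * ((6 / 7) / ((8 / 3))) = 20807 / 30303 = 0.69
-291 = -291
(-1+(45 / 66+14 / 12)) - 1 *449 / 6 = -4883 / 66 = -73.98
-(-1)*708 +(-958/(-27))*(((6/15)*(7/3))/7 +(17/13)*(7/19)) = 73008062/100035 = 729.83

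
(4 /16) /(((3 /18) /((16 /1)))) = 24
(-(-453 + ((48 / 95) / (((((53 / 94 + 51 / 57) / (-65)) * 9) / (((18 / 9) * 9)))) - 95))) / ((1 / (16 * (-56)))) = -1384187392 / 2605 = -531357.92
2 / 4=0.50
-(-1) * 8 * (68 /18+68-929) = -61720 /9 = -6857.78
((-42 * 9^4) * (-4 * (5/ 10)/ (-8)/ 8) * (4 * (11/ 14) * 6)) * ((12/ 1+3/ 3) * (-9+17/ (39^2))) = 246680478/ 13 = 18975421.38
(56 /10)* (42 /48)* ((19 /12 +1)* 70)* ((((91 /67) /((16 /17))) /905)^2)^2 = 0.00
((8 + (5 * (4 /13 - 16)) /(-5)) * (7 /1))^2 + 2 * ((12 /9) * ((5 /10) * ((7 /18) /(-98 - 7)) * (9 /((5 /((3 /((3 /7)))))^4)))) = 130733638462 /4753125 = 27504.78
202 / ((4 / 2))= 101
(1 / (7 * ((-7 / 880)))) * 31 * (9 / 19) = -245520 / 931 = -263.72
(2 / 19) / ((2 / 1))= 1 / 19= 0.05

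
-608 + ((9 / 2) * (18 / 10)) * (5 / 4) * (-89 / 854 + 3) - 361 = -6419895 / 6832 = -939.68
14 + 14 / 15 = 224 / 15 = 14.93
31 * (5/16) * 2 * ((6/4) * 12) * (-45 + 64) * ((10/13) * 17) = 2252925/26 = 86650.96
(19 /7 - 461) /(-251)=3208 /1757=1.83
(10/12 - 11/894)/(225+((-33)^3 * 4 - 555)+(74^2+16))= -367/61947942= -0.00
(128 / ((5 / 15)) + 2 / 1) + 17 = 403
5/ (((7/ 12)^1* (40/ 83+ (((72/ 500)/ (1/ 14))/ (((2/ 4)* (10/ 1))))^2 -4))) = -486328125/ 190385419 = -2.55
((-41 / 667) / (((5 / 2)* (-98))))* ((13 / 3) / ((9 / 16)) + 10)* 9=19598 / 490245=0.04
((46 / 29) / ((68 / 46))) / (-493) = -0.00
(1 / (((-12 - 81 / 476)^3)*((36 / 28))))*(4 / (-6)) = 0.00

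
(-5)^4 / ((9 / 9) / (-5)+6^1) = 3125 / 29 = 107.76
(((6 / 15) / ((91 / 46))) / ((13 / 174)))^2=256256064 / 34987225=7.32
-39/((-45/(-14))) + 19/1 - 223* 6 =-1331.13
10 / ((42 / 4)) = 20 / 21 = 0.95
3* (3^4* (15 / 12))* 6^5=2361960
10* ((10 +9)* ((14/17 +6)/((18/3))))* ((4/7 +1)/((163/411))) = 16607140/19397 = 856.17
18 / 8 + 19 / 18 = 119 / 36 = 3.31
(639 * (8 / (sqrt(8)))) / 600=213 * sqrt(2) / 100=3.01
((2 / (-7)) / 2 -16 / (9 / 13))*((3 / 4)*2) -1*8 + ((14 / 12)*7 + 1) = -236 / 7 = -33.71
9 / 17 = 0.53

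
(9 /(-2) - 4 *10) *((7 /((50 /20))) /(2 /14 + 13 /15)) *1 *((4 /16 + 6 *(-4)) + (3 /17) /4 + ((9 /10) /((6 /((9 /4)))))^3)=2921.14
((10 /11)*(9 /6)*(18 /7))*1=270 /77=3.51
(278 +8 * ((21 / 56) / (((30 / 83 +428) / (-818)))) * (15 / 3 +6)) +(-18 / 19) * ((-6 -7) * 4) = 89252617 / 337763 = 264.25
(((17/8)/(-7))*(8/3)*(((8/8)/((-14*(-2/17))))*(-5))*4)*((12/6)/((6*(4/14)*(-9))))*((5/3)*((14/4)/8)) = -7225/7776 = -0.93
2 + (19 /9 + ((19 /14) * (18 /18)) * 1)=689 /126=5.47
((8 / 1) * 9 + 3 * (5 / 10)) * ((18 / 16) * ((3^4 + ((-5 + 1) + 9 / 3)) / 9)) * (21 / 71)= 217.39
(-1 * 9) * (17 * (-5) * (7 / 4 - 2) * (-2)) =765 / 2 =382.50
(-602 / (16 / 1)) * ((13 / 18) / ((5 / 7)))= -27391 / 720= -38.04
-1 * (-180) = 180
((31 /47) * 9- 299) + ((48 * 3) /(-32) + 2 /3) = -83725 /282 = -296.90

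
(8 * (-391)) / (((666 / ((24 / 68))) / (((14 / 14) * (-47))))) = 8648 / 111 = 77.91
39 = 39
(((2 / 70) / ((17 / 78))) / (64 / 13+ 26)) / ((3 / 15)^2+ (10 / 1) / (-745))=125905 / 789327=0.16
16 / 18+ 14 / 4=79 / 18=4.39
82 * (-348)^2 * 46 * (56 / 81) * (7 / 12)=4974091136 / 27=184225597.63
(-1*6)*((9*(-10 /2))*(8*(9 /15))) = 1296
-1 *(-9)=9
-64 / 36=-16 / 9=-1.78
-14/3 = -4.67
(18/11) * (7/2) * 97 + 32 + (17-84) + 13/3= 17321/33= 524.88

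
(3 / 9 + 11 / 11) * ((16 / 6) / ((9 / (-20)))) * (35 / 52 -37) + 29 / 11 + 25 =314.66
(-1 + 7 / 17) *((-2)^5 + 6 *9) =-12.94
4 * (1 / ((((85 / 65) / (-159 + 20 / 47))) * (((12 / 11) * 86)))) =-1065779 / 206142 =-5.17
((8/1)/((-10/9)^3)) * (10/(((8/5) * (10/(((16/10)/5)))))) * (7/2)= -5103/1250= -4.08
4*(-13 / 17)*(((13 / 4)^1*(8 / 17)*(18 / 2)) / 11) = -12168 / 3179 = -3.83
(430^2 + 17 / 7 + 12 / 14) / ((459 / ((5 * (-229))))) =-493999945 / 1071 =-461251.12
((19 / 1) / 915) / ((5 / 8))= 152 / 4575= 0.03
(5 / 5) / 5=1 / 5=0.20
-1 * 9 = -9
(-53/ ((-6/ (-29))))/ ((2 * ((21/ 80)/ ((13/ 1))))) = -399620/ 63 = -6343.17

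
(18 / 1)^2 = 324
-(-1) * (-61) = -61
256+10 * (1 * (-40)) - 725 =-869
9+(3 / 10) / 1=9.30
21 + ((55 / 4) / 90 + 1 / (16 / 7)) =3109 / 144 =21.59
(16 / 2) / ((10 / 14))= 56 / 5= 11.20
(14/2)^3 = 343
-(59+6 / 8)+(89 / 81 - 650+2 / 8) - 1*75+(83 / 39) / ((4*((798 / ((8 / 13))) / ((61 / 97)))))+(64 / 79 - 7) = -22032018755717 / 27903082662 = -789.59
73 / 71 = 1.03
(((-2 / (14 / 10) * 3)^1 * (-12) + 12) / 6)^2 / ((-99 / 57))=-64.34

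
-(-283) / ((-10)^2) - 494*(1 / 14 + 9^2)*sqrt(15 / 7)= 283 / 100 - 280345*sqrt(105) / 49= -58623.32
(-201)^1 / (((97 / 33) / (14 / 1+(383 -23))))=-2480742 / 97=-25574.66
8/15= 0.53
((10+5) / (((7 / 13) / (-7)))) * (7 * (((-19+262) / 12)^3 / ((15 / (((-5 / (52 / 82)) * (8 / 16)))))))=762617835 / 256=2978975.92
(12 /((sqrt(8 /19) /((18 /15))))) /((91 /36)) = 648 * sqrt(38) /455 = 8.78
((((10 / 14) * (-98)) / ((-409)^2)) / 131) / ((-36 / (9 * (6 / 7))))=15 / 21913811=0.00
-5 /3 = -1.67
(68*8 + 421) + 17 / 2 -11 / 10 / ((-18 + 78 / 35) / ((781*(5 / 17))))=989.52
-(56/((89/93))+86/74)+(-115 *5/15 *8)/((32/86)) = -17463023/19758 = -883.85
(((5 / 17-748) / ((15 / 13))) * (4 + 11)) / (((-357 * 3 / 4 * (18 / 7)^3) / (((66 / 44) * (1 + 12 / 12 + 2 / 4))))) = 13494845 / 1685448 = 8.01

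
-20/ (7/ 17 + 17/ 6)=-2040/ 331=-6.16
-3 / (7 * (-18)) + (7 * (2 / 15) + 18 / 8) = 3.21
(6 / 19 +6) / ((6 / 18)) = 360 / 19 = 18.95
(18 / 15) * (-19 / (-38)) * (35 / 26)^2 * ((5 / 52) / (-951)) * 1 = -1225 / 11143184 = -0.00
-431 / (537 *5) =-431 / 2685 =-0.16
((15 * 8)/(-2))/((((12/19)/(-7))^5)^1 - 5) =2496947753580/208079228297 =12.00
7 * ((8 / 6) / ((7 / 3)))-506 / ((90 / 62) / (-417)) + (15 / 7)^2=106843661 / 735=145365.53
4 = 4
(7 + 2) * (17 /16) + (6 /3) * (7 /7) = 185 /16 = 11.56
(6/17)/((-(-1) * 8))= 3/68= 0.04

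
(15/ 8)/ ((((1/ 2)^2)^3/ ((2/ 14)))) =120/ 7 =17.14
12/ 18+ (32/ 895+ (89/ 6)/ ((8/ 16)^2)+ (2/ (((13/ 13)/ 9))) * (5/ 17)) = 993994/ 15215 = 65.33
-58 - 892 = -950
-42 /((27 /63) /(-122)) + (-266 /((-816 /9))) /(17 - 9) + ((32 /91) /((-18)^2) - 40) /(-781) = 74887171592993 /6263345088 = 11956.42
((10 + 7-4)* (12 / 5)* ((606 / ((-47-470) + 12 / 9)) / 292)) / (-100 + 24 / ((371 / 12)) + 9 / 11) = 3179682 / 2491884565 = 0.00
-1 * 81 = -81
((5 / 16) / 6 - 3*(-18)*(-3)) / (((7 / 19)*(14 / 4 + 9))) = -42199 / 1200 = -35.17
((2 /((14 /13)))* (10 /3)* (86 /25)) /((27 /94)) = 74.14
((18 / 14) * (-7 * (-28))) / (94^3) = 63 / 207646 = 0.00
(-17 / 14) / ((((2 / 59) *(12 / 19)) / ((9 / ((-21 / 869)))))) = 16560533 / 784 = 21123.13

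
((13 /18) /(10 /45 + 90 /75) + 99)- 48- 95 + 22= -2751 /128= -21.49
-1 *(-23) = 23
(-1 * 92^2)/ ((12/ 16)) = -33856/ 3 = -11285.33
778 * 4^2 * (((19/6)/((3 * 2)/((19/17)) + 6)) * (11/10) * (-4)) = -6178876/405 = -15256.48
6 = 6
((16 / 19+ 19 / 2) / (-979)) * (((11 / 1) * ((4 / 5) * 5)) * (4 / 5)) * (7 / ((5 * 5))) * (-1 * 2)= 44016 / 211375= 0.21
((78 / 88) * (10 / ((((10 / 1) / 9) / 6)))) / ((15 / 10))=351 / 11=31.91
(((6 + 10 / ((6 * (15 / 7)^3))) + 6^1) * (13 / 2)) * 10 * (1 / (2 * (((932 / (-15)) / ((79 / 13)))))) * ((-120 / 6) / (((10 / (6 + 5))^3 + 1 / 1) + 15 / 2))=12955934035 / 154928457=83.63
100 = 100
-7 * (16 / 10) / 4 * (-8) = 112 / 5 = 22.40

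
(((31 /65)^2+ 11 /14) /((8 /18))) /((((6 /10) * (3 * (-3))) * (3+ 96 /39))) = -59929 /775320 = -0.08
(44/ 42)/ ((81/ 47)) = 1034/ 1701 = 0.61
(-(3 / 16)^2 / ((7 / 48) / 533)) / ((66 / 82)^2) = -2687919 / 13552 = -198.34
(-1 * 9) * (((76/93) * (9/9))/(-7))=228/217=1.05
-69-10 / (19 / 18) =-1491 / 19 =-78.47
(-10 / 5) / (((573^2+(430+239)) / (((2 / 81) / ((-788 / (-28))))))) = -14 / 2624910543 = -0.00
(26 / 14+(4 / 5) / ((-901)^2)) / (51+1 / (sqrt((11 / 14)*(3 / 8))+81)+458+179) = 52767093*sqrt(231) / 2470692260692714100+1667277827221932 / 617673065173178525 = 0.00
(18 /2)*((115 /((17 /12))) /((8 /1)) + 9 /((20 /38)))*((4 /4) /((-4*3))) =-1737 /85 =-20.44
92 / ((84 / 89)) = 2047 / 21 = 97.48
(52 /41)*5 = 260 /41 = 6.34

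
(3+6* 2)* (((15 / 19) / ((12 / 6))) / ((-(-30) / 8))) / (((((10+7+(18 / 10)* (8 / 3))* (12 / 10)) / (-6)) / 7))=-5250 / 2071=-2.54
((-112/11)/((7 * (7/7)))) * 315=-5040/11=-458.18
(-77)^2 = 5929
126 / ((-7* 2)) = -9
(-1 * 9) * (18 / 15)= -54 / 5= -10.80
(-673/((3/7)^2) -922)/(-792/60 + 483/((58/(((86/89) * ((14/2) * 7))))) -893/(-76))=-2130615500/182508939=-11.67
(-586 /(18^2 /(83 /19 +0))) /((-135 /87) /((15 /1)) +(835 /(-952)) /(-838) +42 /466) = 643.77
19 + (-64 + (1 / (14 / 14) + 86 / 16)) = -309 / 8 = -38.62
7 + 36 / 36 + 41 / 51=449 / 51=8.80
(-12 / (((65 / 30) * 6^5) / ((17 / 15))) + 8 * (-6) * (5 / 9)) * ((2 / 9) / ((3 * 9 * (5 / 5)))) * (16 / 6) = -2246468 / 3838185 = -0.59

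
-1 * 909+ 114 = -795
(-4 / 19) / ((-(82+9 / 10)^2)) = 400 / 13057579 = 0.00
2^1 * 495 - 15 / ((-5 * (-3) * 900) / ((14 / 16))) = 7127993 / 7200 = 990.00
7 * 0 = 0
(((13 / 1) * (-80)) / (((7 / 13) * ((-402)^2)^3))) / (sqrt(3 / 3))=-845 / 1846436496833628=-0.00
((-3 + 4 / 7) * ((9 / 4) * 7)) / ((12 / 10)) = -255 / 8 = -31.88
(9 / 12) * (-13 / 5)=-39 / 20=-1.95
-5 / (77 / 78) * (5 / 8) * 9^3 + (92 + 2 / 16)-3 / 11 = -1364969 / 616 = -2215.86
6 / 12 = 0.50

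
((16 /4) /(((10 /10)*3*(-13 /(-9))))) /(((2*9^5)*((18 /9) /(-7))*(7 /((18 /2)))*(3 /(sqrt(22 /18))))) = -sqrt(11) /255879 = -0.00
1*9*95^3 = 7716375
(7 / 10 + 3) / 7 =37 / 70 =0.53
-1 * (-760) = 760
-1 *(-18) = 18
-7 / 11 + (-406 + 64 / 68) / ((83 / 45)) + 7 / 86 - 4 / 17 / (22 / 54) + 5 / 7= -2055866863 / 9343642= -220.03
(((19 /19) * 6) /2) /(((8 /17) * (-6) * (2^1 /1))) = -17 /32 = -0.53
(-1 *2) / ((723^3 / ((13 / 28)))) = -13 / 5291062938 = -0.00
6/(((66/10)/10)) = 9.09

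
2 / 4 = 1 / 2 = 0.50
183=183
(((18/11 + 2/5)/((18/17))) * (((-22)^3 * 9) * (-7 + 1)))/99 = 167552/15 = 11170.13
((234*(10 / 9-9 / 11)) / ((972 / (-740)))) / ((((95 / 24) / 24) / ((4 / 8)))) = -892736 / 5643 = -158.20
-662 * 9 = -5958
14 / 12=7 / 6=1.17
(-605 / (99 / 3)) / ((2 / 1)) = -55 / 6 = -9.17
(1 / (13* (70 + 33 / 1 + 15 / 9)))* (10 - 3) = 21 / 4082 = 0.01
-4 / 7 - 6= -46 / 7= -6.57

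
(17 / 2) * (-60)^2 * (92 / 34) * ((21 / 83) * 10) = 17388000 / 83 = 209493.98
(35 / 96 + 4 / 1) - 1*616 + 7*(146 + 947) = 7039.36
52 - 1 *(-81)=133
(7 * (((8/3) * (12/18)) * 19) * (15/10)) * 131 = 139384/3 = 46461.33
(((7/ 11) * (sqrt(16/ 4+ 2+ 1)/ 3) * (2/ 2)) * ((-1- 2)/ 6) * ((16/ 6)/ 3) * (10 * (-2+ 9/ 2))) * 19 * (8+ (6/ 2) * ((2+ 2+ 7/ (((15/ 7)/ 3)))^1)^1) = -657020 * sqrt(7)/ 297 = -5852.90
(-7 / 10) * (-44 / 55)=14 / 25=0.56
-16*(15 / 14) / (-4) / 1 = 30 / 7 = 4.29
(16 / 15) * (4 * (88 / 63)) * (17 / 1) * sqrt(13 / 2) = 47872 * sqrt(26) / 945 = 258.31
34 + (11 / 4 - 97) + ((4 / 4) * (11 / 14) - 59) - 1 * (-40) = -2197 / 28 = -78.46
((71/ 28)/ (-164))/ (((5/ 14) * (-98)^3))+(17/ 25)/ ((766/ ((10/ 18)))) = 2624288033/ 5320633671360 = 0.00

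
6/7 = 0.86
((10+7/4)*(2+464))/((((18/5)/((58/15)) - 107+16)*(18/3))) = -317579/31344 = -10.13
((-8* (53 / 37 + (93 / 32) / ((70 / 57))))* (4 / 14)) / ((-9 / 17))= 5352569 / 326340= 16.40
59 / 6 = 9.83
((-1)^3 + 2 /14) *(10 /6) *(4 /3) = -40 /21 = -1.90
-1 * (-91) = 91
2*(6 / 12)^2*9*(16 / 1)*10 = 720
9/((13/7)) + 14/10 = 406/65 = 6.25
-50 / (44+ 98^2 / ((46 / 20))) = -575 / 48526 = -0.01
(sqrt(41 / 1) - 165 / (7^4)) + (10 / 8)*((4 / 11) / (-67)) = -133610 / 1769537 + sqrt(41) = 6.33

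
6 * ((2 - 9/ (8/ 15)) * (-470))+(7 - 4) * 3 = 83913/ 2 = 41956.50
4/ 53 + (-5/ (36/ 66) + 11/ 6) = -7.26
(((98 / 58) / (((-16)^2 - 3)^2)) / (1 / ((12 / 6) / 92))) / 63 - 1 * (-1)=768492061 / 768492054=1.00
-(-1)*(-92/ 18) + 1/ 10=-451/ 90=-5.01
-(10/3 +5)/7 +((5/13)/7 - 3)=-1129/273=-4.14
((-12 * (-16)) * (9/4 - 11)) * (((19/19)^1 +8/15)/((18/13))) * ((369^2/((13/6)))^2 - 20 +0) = -859654273007488/117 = -7347472418867.42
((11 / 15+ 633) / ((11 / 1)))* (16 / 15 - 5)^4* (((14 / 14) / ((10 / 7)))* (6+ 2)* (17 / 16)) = 6853664203127 / 83531250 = 82049.10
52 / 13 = 4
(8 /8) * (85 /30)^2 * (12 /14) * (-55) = -378.45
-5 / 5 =-1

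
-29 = -29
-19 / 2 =-9.50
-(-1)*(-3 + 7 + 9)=13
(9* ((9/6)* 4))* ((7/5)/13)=378/65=5.82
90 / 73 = 1.23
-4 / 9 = -0.44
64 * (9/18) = 32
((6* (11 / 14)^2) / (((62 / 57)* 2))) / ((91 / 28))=20691 / 39494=0.52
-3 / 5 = -0.60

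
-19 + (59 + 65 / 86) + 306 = 29821 / 86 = 346.76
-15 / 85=-3 / 17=-0.18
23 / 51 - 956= -955.55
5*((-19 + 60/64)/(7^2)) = -1445/784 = -1.84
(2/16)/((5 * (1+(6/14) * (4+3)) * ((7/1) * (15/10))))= 1/1680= 0.00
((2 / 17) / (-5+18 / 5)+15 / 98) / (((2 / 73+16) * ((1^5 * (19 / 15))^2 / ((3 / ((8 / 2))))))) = 125925 / 62548304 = 0.00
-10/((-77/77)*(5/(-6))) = -12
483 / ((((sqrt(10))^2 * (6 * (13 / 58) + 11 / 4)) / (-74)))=-2073036 / 2375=-872.86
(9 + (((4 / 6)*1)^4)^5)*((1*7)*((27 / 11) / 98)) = 31382108185 / 19887585102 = 1.58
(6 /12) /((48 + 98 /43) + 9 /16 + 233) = 344 /195283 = 0.00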